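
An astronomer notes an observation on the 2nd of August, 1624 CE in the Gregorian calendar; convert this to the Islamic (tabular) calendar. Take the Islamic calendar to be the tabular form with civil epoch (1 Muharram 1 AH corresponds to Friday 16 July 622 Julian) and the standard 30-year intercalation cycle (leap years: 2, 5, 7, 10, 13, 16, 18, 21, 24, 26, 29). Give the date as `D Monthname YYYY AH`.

Julian Day Number of the source date = 2314428.
Converting JDN 2314428 to the tabular Islamic calendar gives 17 Shawwal 1033 AH.

17 Shawwal 1033 AH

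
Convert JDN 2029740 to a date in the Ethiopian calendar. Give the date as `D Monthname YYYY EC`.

The proleptic Gregorian equivalent of JDN 2029740 is 19 February 845.
In the Ethiopian calendar that day is 21 Yekatit 837 EC.

21 Yekatit 837 EC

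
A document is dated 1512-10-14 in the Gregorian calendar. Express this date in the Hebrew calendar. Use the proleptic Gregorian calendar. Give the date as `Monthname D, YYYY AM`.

Tishrei 24, 5273 AM

Julian Day Number of the source date = 2273593.
Converting JDN 2273593 to the Hebrew calendar gives 24 Tishrei 5273 AM.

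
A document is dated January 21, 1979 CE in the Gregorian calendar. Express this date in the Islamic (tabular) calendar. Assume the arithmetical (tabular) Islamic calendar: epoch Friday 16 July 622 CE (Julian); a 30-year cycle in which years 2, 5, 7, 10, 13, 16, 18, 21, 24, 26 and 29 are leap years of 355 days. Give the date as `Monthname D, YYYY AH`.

Safar 21, 1399 AH

Julian Day Number of the source date = 2443895.
Converting JDN 2443895 to the tabular Islamic calendar gives 21 Safar 1399 AH.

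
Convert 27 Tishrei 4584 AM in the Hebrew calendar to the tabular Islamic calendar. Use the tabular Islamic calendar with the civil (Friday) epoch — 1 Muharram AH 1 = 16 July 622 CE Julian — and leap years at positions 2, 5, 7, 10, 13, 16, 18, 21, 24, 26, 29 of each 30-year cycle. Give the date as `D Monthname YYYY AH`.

Both dates share Julian Day Number 2021937; in the tabular Islamic calendar that is 26 Jumada al-Awwal 208 AH.

26 Jumada al-Awwal 208 AH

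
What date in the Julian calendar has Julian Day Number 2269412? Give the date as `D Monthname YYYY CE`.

24 April 1501 CE

The proleptic Gregorian equivalent of JDN 2269412 is 4 May 1501.
In the Julian calendar that day is 24 April 1501 CE.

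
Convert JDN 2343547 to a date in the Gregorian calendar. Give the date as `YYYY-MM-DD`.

JDN 2451545 is 1 Jan 2000; 2343547 is −107998 days from there.

1704-04-24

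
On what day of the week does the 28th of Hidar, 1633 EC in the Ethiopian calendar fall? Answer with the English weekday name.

Equivalently 4 December 1640 Gregorian, JDN 2320396.
2320396 ≡ 1 (mod 7); counting from Monday = 0 gives Tuesday.

Tuesday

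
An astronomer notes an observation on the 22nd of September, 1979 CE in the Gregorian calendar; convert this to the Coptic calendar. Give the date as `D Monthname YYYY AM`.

11 Thout 1696 AM

Both dates share Julian Day Number 2444139; in the Coptic calendar that is 11 Thout 1696 AM.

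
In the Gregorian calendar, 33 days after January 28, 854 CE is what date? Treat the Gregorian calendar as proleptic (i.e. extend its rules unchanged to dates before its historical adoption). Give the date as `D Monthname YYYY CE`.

2 March 854 CE

Counting 33 days forward from JDN 2033005 reaches JDN 2033038, which is 2 March 854 CE.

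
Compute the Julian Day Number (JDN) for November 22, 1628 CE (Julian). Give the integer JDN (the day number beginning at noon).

2316011

Equivalently 2 December 1628 (Gregorian).
JDN 2400001 is 17 November 1858 CE (Gregorian), MJD 0; the target day is −83990 days from there, so JDN = 2316011.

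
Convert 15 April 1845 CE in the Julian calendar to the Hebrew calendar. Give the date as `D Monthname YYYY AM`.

Julian Day Number of the source date = 2395049.
Converting JDN 2395049 to the Hebrew calendar gives 20 Nisan 5605 AM.

20 Nisan 5605 AM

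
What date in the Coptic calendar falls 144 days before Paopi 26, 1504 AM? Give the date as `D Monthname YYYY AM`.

8 Paoni 1503 AM

JDN of Paopi 26, 1504 AM = 2374056.
2374056 − 144 = 2373912.
JDN 2373912 in the Coptic calendar is 8 Paoni 1503 AM.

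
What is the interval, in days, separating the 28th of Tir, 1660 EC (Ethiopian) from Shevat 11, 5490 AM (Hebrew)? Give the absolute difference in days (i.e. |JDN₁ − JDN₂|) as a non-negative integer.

JDN of the first date = 2330318.
JDN of the second date = 2352958.
|2352958 − 2330318| = 22640.

22640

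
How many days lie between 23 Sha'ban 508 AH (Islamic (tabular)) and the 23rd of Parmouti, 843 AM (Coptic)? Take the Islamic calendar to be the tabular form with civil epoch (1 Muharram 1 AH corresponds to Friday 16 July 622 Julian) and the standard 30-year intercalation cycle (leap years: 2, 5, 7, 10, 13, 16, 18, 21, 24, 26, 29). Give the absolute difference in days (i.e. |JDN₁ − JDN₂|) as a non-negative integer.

JDN of the first date = 2128333.
JDN of the second date = 2132802.
|2132802 − 2128333| = 4469.

4469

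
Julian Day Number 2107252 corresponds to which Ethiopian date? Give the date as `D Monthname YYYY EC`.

The proleptic Gregorian equivalent of JDN 2107252 is 11 May 1057.
In the Ethiopian calendar that day is 10 Ginbot 1049 EC.

10 Ginbot 1049 EC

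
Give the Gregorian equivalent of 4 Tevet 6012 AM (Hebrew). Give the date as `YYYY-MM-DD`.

Both dates share Julian Day Number 2543572; in the Gregorian calendar that is 18 December 2251 CE.

2251-12-18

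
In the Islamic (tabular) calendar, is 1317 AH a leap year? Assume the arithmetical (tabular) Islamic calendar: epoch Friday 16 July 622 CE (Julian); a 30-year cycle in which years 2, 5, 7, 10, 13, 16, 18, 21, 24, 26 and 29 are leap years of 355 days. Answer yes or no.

no

Year 1317 AH is year 27 of its 30-year cycle; leap positions are 2, 5, 7, 10, 13, 16, 18, 21, 24, 26, 29, so it is a common year (354 days).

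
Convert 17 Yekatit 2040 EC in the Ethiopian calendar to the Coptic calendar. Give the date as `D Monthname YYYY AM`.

Julian Day Number of the source date = 2469132.
Converting JDN 2469132 to the Coptic calendar gives 17 Meshir 1764 AM.

17 Meshir 1764 AM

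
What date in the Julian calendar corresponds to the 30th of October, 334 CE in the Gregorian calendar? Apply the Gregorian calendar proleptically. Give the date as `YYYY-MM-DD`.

0334-10-29

The Julian–Gregorian offset here is 1 day (Julian trailing).
30 October 334 Gregorian − 1 day → 29 October 334 Julian.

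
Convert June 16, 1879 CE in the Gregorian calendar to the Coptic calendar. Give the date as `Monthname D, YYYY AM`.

Both dates share Julian Day Number 2407517; in the Coptic calendar that is 10 Paoni 1595 AM.

Paoni 10, 1595 AM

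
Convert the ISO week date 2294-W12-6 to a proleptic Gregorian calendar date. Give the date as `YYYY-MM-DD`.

ISO week 1 of 2294 is the week containing the first Thursday of 2294.
Week 12, day 6 (Saturday) lands on 2294-03-24.

2294-03-24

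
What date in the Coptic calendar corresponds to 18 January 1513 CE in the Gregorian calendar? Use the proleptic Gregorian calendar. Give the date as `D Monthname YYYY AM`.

Both dates share Julian Day Number 2273689; in the Coptic calendar that is 13 Tobi 1229 AM.

13 Tobi 1229 AM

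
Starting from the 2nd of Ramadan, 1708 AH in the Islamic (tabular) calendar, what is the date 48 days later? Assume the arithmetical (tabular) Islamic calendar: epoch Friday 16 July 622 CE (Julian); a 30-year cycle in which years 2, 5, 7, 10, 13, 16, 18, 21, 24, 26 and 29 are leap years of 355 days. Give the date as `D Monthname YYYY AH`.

20 Shawwal 1708 AH

Counting 48 days forward from JDN 2553581 reaches JDN 2553629, which is 20 Shawwal 1708 AH.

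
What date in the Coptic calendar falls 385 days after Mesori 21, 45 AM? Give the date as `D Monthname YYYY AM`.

JDN of Mesori 21, 45 AM = 1841451.
1841451 + 385 = 1841836.
JDN 1841836 in the Coptic calendar is 6 Thout 47 AM.

6 Thout 47 AM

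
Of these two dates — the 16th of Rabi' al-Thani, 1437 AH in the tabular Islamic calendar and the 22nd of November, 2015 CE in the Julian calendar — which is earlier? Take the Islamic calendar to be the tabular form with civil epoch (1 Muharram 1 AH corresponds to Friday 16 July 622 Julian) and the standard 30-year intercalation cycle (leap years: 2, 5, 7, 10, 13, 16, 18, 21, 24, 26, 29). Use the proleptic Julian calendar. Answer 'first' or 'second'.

second

Converting both to JDN: 2457415 vs 2457362; the smaller is the second.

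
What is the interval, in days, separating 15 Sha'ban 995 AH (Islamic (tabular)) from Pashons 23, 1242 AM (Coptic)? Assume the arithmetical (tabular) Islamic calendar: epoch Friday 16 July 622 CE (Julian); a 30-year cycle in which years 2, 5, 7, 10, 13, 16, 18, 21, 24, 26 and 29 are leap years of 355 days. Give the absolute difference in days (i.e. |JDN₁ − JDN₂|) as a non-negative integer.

First date → JDN 2300901; second date → JDN 2278567.
The interval is |2300901 − 2278567| = 22334 days.

22334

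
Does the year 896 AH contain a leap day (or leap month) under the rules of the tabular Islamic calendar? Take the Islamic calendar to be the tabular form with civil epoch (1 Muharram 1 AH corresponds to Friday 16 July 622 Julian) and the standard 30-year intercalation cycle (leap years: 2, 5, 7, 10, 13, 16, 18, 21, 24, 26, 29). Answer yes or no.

Year 896 AH is year 26 of its 30-year cycle; leap positions are 2, 5, 7, 10, 13, 16, 18, 21, 24, 26, 29, so it is a leap year (355 days).

yes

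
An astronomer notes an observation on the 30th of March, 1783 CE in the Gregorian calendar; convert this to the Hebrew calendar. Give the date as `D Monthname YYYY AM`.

Both dates share Julian Day Number 2372376; in the Hebrew calendar that is 26 Adar II 5543 AM.

26 Adar II 5543 AM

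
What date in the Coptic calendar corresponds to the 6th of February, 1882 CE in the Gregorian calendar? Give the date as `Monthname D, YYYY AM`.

Tobi 30, 1598 AM

Julian Day Number of the source date = 2408483.
Converting JDN 2408483 to the Coptic calendar gives 30 Tobi 1598 AM.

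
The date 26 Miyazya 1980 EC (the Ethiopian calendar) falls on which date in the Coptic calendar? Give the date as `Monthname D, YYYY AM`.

Parmouti 26, 1704 AM

Julian Day Number of the source date = 2447286.
Converting JDN 2447286 to the Coptic calendar gives 26 Parmouti 1704 AM.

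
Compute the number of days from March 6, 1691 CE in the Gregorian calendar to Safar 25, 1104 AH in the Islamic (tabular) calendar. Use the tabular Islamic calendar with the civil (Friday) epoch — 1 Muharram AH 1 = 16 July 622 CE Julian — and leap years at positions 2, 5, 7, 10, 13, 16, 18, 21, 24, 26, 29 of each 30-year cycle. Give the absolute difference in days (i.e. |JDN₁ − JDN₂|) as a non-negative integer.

JDN of the first date = 2338750.
JDN of the second date = 2339360.
|2339360 − 2338750| = 610.

610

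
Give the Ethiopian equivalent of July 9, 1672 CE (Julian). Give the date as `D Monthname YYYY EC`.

The source date corresponds to 19 July 1672 in the Gregorian calendar (JDN 2331946).
That day falls on 15 Hamle 1664 EC in the Ethiopian calendar.

15 Hamle 1664 EC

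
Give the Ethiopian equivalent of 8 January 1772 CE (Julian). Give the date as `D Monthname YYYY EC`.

Both dates share Julian Day Number 2368288; in the Ethiopian calendar that is 12 Tir 1764 EC.

12 Tir 1764 EC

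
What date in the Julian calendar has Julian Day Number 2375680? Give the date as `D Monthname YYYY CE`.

The Gregorian equivalent of JDN 2375680 is 15 April 1792.
In the Julian calendar that day is 4 April 1792 CE.

4 April 1792 CE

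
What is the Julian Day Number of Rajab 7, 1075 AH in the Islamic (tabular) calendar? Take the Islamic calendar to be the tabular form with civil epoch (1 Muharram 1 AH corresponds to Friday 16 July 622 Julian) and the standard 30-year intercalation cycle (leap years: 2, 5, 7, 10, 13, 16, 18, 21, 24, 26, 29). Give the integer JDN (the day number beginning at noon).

In the Gregorian calendar the same day is 24 January 1665.
JDN 2451545 is 1 January 2000 CE (Gregorian); the target day is −122332 days from there, so JDN = 2329213.

2329213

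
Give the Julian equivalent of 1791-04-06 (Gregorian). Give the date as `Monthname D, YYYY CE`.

The Julian–Gregorian offset here is 11 days (Julian trailing).
6 April 1791 Gregorian − 11 days → 26 March 1791 Julian.

March 26, 1791 CE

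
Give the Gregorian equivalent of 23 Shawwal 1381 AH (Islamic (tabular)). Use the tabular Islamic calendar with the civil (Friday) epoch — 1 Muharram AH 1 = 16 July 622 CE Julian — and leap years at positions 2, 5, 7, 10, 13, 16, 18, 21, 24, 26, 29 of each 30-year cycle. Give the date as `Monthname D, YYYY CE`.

Both dates share Julian Day Number 2437754; in the Gregorian calendar that is 30 March 1962 CE.

March 30, 1962 CE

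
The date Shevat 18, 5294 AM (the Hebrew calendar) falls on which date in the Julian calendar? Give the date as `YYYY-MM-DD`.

Julian Day Number of the source date = 2281385.
Converting JDN 2281385 to the Julian calendar gives 3 February 1534 CE.

1534-02-03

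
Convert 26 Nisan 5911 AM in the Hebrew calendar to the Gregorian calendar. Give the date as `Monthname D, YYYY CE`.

April 12, 2151 CE

Julian Day Number of the source date = 2506798.
Converting JDN 2506798 to the Gregorian calendar gives 12 April 2151 CE.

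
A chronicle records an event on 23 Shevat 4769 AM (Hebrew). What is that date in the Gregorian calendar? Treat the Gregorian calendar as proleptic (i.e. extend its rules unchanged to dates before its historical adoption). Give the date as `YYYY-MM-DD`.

Julian Day Number of the source date = 2089616.
Converting JDN 2089616 to the Gregorian calendar gives 27 January 1009 CE.

1009-01-27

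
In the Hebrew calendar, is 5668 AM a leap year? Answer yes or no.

yes

Hebrew year 5668 is year 6 of its 19-year Metonic cycle; leap years are at positions 3, 6, 8, 11, 14, 17, 19, so it is a leap year (13 months).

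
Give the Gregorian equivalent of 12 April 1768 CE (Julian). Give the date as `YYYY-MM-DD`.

1768-04-23

The Julian–Gregorian offset here is 11 days (Julian trailing).
12 April 1768 Julian + 11 days → 23 April 1768 Gregorian.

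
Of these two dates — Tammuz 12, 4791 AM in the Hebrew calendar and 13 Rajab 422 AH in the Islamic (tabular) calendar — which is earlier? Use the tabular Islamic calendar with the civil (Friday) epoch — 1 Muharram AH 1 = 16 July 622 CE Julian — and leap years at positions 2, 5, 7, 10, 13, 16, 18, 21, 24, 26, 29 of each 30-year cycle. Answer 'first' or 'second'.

first

Converting both to JDN: 2097816 vs 2097817; the smaller is the first.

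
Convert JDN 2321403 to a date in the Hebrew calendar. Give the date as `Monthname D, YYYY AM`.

JDN 2321403 is 7 September 1643 in the Gregorian calendar.
In the Hebrew calendar that day is Elul 23, 5403 AM.

Elul 23, 5403 AM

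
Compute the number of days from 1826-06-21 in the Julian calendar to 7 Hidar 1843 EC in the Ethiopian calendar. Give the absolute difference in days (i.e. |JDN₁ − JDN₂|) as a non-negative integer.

8901

First date → JDN 2388176; second date → JDN 2397077.
The interval is |2388176 − 2397077| = 8901 days.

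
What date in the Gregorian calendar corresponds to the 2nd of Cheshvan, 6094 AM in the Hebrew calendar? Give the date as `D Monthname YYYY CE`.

Both dates share Julian Day Number 2573455; in the Gregorian calendar that is 12 October 2333 CE.

12 October 2333 CE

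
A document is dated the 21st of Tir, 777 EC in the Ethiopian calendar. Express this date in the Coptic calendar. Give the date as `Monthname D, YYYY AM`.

Tobi 21, 501 AM

Julian Day Number of the source date = 2007795.
Converting JDN 2007795 to the Coptic calendar gives 21 Tobi 501 AM.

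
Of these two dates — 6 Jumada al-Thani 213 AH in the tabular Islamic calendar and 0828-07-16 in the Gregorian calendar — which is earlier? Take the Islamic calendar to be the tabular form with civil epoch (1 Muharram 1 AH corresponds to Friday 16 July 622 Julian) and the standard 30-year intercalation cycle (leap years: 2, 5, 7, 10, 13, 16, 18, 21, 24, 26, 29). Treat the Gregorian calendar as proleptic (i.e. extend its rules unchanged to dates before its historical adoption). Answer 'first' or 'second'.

The two dates have Julian Day Numbers 2023719 and 2023678 respectively.
Since 2023678 < 2023719, the second date comes first.

second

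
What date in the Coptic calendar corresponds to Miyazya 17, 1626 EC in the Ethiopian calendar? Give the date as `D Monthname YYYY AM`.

17 Parmouti 1350 AM

Both dates share Julian Day Number 2317978; in the Coptic calendar that is 17 Parmouti 1350 AM.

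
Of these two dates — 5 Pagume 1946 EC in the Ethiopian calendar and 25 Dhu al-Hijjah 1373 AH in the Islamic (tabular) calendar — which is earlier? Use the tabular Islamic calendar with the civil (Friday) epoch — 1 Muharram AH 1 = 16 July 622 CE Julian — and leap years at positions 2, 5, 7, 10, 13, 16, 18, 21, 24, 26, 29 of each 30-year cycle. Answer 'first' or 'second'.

The two dates have Julian Day Numbers 2434996 and 2434980 respectively.
Since 2434980 < 2434996, the second date comes first.

second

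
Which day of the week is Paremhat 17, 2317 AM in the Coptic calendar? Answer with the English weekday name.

Tuesday

This is JDN 2671145 (31 March 2601 Gregorian).
2671145 ≡ 1 (mod 7); counting from Monday = 0 gives Tuesday.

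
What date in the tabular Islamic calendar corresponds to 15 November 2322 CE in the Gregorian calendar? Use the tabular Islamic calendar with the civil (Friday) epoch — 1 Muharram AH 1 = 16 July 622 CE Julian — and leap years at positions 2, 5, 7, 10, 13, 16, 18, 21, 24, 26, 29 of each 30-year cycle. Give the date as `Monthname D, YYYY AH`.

Julian Day Number of the source date = 2569471.
Converting JDN 2569471 to the tabular Islamic calendar gives 5 Rajab 1753 AH.

Rajab 5, 1753 AH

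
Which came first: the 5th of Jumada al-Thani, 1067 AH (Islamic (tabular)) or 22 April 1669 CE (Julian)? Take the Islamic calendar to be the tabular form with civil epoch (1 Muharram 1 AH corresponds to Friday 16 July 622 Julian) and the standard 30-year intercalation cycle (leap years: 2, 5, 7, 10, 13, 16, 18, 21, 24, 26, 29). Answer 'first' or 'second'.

The two dates have Julian Day Numbers 2326347 and 2330772 respectively.
Since 2326347 < 2330772, the first date comes first.

first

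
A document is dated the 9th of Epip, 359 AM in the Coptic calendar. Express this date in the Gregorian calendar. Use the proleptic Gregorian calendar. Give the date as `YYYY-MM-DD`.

0643-07-06

Julian Day Number of the source date = 1956097.
Converting JDN 1956097 to the Gregorian calendar gives 6 July 643 CE.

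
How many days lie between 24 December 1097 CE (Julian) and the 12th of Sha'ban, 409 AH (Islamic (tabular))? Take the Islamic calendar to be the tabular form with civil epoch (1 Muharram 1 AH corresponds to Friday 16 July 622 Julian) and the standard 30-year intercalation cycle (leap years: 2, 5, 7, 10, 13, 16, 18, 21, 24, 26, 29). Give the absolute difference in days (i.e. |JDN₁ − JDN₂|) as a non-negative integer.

JDN of the first date = 2122095.
JDN of the second date = 2093240.
|2093240 − 2122095| = 28855.

28855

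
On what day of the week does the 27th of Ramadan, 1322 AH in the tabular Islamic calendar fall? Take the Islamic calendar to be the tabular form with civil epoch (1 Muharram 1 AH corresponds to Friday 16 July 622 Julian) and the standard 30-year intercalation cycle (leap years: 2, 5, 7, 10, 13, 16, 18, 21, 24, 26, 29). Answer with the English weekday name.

Monday

Equivalently 5 December 1904 Gregorian, JDN 2416820.
2416820 ≡ 0 (mod 7); counting from Monday = 0 gives Monday.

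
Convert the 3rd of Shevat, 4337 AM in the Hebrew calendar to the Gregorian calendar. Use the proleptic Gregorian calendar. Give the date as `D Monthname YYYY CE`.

Both dates share Julian Day Number 1931815; in the Gregorian calendar that is 10 January 577 CE.

10 January 577 CE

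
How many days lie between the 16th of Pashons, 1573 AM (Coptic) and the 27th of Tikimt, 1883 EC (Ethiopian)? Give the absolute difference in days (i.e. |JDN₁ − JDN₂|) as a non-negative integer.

12219

JDN of the first date = 2399458.
JDN of the second date = 2411677.
|2411677 − 2399458| = 12219.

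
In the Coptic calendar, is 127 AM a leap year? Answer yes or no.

127 mod 4 = 3; in the Coptic calendar a year is leap when year mod 4 = 3, so it is a leap year.

yes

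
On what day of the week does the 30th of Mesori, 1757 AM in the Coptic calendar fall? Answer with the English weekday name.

Equivalently 5 September 2041 Gregorian, JDN 2466768.
Since JDN mod 7 = 3 (0 = Monday), the day is Thursday.

Thursday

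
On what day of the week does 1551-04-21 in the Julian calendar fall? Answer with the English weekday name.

This is JDN 2287671 (1 May 1551 Gregorian).
JDN 2287671 mod 7 = 1, and JDN 0 was a Monday, so this is a Tuesday.

Tuesday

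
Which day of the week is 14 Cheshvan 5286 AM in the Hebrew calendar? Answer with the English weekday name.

Equivalently 10 November 1525 Gregorian, JDN 2278368.
Since JDN mod 7 = 1 (0 = Monday), the day is Tuesday.

Tuesday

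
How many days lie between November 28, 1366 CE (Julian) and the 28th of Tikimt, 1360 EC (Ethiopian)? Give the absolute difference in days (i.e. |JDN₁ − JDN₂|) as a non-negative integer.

JDN of the first date = 2220321.
JDN of the second date = 2220653.
|2220653 − 2220321| = 332.

332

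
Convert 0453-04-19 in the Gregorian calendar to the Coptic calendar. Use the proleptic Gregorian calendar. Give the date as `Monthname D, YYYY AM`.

Parmouti 23, 169 AM

Julian Day Number of the source date = 1886624.
Converting JDN 1886624 to the Coptic calendar gives 23 Parmouti 169 AM.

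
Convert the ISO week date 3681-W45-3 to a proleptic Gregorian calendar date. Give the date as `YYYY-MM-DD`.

ISO week 1 of 3681 is the week containing the first Thursday of 3681.
Week 45, day 3 (Wednesday) lands on 3681-11-05.

3681-11-05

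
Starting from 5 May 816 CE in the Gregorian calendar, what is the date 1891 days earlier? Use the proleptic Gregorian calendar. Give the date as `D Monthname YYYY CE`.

The starting date is JDN 2019223; 2019223 − 1891 = 2017332.
JDN 2017332 corresponds to 2 March 811 CE.

2 March 811 CE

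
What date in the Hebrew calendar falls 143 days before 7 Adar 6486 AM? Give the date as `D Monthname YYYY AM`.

12 Tishrei 6486 AM

JDN of 7 Adar 6486 AM = 2716773.
2716773 − 143 = 2716630.
JDN 2716630 in the Hebrew calendar is 12 Tishrei 6486 AM.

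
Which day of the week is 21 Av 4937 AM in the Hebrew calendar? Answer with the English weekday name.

In the proleptic Gregorian calendar this is 26 July 1177 (JDN 2151157).
Since JDN mod 7 = 1 (0 = Monday), the day is Tuesday.

Tuesday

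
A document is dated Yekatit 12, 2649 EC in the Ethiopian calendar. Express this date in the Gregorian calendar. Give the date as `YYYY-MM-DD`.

2657-02-24

Julian Day Number of the source date = 2691564.
Converting JDN 2691564 to the Gregorian calendar gives 24 February 2657 CE.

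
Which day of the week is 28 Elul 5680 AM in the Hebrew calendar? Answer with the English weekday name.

In the Gregorian calendar this is 11 September 1920 (JDN 2422579).
2422579 ≡ 5 (mod 7); counting from Monday = 0 gives Saturday.

Saturday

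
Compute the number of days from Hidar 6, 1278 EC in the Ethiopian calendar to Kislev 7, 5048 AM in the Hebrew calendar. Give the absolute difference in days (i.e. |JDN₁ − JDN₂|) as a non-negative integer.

743

First date → JDN 2190710; second date → JDN 2191453.
The interval is |2190710 − 2191453| = 743 days.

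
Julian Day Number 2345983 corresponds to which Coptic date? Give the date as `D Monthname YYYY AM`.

JDN 2345983 is 25 December 1710 in the Gregorian calendar.
In the Coptic calendar that day is 18 Koiak 1427 AM.

18 Koiak 1427 AM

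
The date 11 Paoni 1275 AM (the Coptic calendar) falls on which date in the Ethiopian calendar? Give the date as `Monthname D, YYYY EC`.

Julian Day Number of the source date = 2290638.
Converting JDN 2290638 to the Ethiopian calendar gives 11 Sene 1551 EC.

Sene 11, 1551 EC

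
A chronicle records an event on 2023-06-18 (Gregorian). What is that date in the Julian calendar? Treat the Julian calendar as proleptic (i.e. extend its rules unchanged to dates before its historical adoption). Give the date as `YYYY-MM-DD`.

At this point the Julian calendar is 13 days behind the Gregorian.
18 June 2023 Gregorian − 13 days → 5 June 2023 Julian.

2023-06-05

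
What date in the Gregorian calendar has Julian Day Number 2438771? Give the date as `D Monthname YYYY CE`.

Counting from JDN 2299161 = 15 Oct 1582 gives an offset of 139610 days.

10 January 1965 CE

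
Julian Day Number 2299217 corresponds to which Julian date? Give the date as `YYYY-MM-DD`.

JDN 2299217 is 10 December 1582 in the Gregorian calendar.
In the Julian calendar that day is 1582-11-30.

1582-11-30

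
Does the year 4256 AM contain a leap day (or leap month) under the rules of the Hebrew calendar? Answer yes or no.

yes

Hebrew year 4256 is year 19 of its 19-year Metonic cycle; leap years are at positions 3, 6, 8, 11, 14, 17, 19, so it is a leap year (13 months).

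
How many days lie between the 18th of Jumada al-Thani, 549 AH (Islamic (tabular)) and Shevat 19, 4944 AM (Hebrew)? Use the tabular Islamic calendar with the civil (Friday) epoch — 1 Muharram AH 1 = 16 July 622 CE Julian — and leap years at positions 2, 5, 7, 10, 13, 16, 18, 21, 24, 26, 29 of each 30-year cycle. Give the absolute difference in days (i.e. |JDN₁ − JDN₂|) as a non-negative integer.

JDN of the first date = 2142798.
JDN of the second date = 2153547.
|2153547 − 2142798| = 10749.

10749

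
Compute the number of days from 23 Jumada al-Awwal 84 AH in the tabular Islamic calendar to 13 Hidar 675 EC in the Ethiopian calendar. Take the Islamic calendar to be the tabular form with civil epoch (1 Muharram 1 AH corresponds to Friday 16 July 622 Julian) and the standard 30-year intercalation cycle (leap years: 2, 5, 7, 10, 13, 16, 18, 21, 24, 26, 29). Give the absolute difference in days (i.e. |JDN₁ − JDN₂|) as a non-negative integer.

First date → JDN 1977992; second date → JDN 1970471.
The interval is |1977992 − 1970471| = 7521 days.

7521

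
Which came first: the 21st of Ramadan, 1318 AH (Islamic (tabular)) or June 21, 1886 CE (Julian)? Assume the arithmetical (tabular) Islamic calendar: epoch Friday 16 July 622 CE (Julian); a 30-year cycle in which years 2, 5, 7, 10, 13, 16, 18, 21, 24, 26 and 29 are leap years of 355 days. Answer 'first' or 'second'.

second

The two dates have Julian Day Numbers 2415397 and 2410091 respectively.
Since 2410091 < 2415397, the second date comes first.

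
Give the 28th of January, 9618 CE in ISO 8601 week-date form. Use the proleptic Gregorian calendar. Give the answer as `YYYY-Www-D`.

9618-W04-7

The weekday is Sunday (ISO weekday 7).
That Sunday belongs to ISO week 4 of ISO year 9618.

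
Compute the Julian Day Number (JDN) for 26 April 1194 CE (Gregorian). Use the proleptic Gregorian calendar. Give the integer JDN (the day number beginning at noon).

JDN 2451545 is 1 January 2000 CE (Gregorian); the target day is −294270 days from there, so JDN = 2157275.

2157275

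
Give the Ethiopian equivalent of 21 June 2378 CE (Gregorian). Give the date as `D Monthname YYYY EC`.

Julian Day Number of the source date = 2589778.
Converting JDN 2589778 to the Ethiopian calendar gives 11 Sene 2370 EC.

11 Sene 2370 EC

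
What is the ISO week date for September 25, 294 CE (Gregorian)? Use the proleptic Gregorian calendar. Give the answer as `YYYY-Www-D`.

The weekday is Tuesday (ISO weekday 2).
That Tuesday belongs to ISO week 39 of ISO year 294.

0294-W39-2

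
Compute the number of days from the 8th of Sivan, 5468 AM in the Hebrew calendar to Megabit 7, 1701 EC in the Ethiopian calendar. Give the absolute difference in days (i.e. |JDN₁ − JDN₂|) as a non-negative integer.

291

JDN of the first date = 2345041.
JDN of the second date = 2345332.
|2345332 − 2345041| = 291.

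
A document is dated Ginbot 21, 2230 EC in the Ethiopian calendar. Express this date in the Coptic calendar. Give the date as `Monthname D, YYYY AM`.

Pashons 21, 1954 AM

The source date corresponds to 31 May 2238 in the Gregorian calendar (JDN 2538623).
That day falls on 21 Pashons 1954 AM in the Coptic calendar.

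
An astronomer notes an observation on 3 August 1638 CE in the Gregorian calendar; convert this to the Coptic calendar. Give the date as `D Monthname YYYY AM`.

Both dates share Julian Day Number 2319542; in the Coptic calendar that is 30 Epip 1354 AM.

30 Epip 1354 AM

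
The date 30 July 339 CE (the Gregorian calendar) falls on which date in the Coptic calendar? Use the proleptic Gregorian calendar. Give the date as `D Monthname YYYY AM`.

5 Mesori 55 AM

Both dates share Julian Day Number 1845087; in the Coptic calendar that is 5 Mesori 55 AM.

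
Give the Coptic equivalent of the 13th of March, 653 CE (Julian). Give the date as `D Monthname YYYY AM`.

The source date corresponds to 16 March 653 in the proleptic Gregorian calendar (JDN 1959638).
That day falls on 17 Paremhat 369 AM in the Coptic calendar.

17 Paremhat 369 AM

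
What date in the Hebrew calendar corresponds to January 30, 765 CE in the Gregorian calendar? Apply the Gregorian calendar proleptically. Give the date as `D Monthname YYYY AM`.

29 Shevat 4525 AM

Both dates share Julian Day Number 2000500; in the Hebrew calendar that is 29 Shevat 4525 AM.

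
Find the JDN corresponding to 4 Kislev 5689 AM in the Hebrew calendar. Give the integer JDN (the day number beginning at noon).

2425568

In the Gregorian calendar the same day is 17 November 1928.
JDN 2299161 is 15 October 1582 CE (Gregorian); the target day is +126407 days from there, so JDN = 2425568.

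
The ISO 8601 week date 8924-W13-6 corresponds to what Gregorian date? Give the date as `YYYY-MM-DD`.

8924-04-01

ISO week 1 of 8924 is the week containing the first Thursday of 8924.
Week 13, day 6 (Saturday) lands on 8924-04-01.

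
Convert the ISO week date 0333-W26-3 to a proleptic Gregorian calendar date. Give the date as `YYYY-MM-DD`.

ISO week 1 of 333 is the week containing the first Thursday of 333.
Week 26, day 3 (Wednesday) lands on 0333-06-28.

0333-06-28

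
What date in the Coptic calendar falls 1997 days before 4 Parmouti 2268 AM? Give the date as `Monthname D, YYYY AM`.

Counting 1997 days back from JDN 2653265 reaches JDN 2651268, which is Paopi 14, 2263 AM.

Paopi 14, 2263 AM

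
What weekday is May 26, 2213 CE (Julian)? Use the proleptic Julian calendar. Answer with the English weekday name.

Thursday

This is JDN 2529502 (10 June 2213 Gregorian).
Since JDN mod 7 = 3 (0 = Monday), the day is Thursday.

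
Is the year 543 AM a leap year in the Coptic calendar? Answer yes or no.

543 mod 4 = 3; in the Coptic calendar a year is leap when year mod 4 = 3, so it is a leap year.

yes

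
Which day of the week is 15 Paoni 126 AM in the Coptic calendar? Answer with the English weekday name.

Thursday

Equivalently 10 June 410 Gregorian, JDN 1870970.
1870970 ≡ 3 (mod 7); counting from Monday = 0 gives Thursday.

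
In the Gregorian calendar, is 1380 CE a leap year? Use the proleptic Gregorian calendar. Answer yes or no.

1380 is divisible by 4 and not by 100, so it is a leap year.

yes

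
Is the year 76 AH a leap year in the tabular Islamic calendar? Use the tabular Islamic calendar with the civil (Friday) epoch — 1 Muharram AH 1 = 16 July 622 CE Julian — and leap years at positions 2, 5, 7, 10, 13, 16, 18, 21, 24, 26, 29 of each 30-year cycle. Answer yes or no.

Year 76 AH is year 16 of its 30-year cycle; leap positions are 2, 5, 7, 10, 13, 16, 18, 21, 24, 26, 29, so it is a leap year (355 days).

yes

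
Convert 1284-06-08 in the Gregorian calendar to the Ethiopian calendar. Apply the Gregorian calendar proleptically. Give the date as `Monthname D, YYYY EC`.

Sene 7, 1276 EC

Both dates share Julian Day Number 2190191; in the Ethiopian calendar that is 7 Sene 1276 EC.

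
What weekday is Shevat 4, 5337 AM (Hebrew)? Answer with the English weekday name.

Sunday

Equivalently 2 January 1577 Gregorian, JDN 2297049.
2297049 ≡ 6 (mod 7); counting from Monday = 0 gives Sunday.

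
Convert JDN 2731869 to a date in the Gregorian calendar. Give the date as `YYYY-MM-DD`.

2767-07-03

JDN 2451545 is 1 Jan 2000; 2731869 is +280324 days from there.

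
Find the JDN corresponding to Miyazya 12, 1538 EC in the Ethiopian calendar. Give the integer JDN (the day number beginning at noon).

2285831

Equivalently 17 April 1546 (proleptic Gregorian).
JDN 2299161 is 15 October 1582 CE (Gregorian); the target day is −13330 days from there, so JDN = 2285831.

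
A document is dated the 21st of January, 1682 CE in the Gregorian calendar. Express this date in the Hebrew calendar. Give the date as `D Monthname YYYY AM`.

Julian Day Number of the source date = 2335419.
Converting JDN 2335419 to the Hebrew calendar gives 12 Shevat 5442 AM.

12 Shevat 5442 AM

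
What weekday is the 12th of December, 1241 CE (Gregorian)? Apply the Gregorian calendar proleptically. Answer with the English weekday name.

Thursday

2174672 ≡ 3 (mod 7); counting from Monday = 0 gives Thursday.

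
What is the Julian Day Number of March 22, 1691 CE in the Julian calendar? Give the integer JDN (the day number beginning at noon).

Equivalently 1 April 1691 (Gregorian).
JDN 2451545 is 1 January 2000 CE (Gregorian); the target day is −112769 days from there, so JDN = 2338776.

2338776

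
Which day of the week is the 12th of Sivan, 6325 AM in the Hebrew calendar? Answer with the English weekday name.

Tuesday

In the Gregorian calendar this is 11 June 2565 (JDN 2658069).
2658069 ≡ 1 (mod 7); counting from Monday = 0 gives Tuesday.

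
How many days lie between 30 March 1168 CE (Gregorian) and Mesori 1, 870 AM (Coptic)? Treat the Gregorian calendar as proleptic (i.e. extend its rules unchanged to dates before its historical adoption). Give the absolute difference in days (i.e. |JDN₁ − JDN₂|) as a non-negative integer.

4990

First date → JDN 2147752; second date → JDN 2142762.
The interval is |2147752 − 2142762| = 4990 days.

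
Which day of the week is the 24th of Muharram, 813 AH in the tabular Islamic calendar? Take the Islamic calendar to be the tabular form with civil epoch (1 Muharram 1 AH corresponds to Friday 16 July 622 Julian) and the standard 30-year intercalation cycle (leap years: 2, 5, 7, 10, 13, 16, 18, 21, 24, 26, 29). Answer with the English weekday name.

Thursday

Equivalently 7 June 1410 Gregorian, JDN 2236209.
JDN 2236209 mod 7 = 3, and JDN 0 was a Monday, so this is a Thursday.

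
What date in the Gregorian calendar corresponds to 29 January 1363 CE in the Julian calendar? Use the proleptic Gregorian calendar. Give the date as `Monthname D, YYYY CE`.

For dates in this range the Gregorian date is 8 days ahead of the Julian.
29 January 1363 Julian + 8 days → 6 February 1363 Gregorian.

February 6, 1363 CE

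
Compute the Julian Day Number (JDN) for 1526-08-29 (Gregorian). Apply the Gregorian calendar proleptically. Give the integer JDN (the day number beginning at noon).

2278660

JDN 2299161 is 15 October 1582 CE (Gregorian); the target day is −20501 days from there, so JDN = 2278660.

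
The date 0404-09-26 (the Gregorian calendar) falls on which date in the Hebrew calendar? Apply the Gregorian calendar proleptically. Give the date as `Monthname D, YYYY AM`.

Julian Day Number of the source date = 1868887.
Converting JDN 1868887 to the Hebrew calendar gives 4 Tishrei 4165 AM.

Tishrei 4, 4165 AM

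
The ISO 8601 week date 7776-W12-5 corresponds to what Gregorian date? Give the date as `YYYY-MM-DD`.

7776-03-22

ISO week 1 of 7776 is the week containing the first Thursday of 7776.
Week 12, day 5 (Friday) lands on 7776-03-22.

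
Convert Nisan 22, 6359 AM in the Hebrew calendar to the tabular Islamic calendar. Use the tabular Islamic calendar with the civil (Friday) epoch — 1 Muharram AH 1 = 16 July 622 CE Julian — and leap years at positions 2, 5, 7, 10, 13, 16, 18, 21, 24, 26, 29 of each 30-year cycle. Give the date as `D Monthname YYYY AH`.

The source date corresponds to 9 April 2599 in the Gregorian calendar (JDN 2670424).
That day falls on 22 Jumada al-Awwal 2038 AH in the tabular Islamic calendar.

22 Jumada al-Awwal 2038 AH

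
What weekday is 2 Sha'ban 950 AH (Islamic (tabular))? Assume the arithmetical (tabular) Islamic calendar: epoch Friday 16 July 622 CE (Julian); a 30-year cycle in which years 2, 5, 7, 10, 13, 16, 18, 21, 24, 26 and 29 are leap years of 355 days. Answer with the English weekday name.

Equivalently 10 November 1543 Gregorian, JDN 2284942.
Since JDN mod 7 = 2 (0 = Monday), the day is Wednesday.

Wednesday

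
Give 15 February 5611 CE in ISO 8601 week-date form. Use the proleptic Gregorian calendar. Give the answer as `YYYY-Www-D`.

The weekday is Tuesday (ISO weekday 2).
That Tuesday belongs to ISO week 7 of ISO year 5611.

5611-W07-2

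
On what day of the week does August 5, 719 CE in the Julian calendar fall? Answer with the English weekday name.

Saturday

Equivalently 9 August 719 Gregorian, JDN 1983889.
1983889 ≡ 5 (mod 7); counting from Monday = 0 gives Saturday.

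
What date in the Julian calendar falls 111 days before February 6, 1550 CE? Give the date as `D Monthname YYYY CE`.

JDN of February 6, 1550 CE = 2287232.
2287232 − 111 = 2287121.
JDN 2287121 in the Julian calendar is 18 October 1549 CE.

18 October 1549 CE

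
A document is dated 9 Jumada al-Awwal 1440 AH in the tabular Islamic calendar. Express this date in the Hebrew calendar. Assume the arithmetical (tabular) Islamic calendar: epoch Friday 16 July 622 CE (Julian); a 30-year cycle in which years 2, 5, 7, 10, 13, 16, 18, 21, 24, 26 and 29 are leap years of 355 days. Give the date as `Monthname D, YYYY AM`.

The source date corresponds to 16 January 2019 in the Gregorian calendar (JDN 2458500).
That day falls on 10 Shevat 5779 AM in the Hebrew calendar.

Shevat 10, 5779 AM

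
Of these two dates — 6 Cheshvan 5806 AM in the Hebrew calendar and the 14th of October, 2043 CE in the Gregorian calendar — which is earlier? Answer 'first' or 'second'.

second

First date → JDN 2468271; second date → JDN 2467537.
JDN 2467537 < JDN 2468271, so the second date is earlier.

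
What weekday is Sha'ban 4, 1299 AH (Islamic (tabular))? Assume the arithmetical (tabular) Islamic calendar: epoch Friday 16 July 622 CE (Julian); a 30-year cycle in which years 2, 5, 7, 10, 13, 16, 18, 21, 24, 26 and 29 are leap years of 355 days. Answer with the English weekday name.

In the Gregorian calendar this is 21 June 1882 (JDN 2408618).
2408618 ≡ 2 (mod 7); counting from Monday = 0 gives Wednesday.

Wednesday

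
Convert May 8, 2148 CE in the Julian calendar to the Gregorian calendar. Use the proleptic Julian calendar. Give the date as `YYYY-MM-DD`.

2148-05-22

For dates in this range the Gregorian date is 14 days ahead of the Julian.
8 May 2148 Julian + 14 days → 22 May 2148 Gregorian.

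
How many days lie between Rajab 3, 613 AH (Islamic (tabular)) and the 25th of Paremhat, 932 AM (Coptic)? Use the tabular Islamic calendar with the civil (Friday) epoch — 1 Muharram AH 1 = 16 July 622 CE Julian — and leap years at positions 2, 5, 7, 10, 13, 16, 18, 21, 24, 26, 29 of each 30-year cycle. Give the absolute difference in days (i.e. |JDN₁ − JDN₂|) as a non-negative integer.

First date → JDN 2165491; second date → JDN 2165282.
The interval is |2165491 − 2165282| = 209 days.

209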